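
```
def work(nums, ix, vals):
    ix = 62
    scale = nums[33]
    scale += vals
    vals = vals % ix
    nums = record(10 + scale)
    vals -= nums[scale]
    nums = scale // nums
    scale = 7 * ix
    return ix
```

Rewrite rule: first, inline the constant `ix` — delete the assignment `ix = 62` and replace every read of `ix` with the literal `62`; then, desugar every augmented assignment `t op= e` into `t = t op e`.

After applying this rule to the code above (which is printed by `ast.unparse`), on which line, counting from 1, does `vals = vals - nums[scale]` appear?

Transformed code:
def work(nums, ix, vals):
    scale = nums[33]
    scale = scale + vals
    vals = vals % 62
    nums = record(10 + scale)
    vals = vals - nums[scale]
    nums = scale // nums
    scale = 7 * 62
    return 62

6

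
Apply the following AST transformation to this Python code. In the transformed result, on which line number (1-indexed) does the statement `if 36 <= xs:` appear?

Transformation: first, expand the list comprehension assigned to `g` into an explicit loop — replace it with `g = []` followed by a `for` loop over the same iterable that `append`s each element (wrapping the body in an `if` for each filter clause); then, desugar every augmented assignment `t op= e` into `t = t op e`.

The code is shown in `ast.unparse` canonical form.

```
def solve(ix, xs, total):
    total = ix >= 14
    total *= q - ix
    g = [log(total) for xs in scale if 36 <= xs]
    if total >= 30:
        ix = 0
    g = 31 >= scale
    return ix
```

6

Transformed code:
def solve(ix, xs, total):
    total = ix >= 14
    total = total * (q - ix)
    g = []
    for xs in scale:
        if 36 <= xs:
            g.append(log(total))
    if total >= 30:
        ix = 0
    g = 31 >= scale
    return ix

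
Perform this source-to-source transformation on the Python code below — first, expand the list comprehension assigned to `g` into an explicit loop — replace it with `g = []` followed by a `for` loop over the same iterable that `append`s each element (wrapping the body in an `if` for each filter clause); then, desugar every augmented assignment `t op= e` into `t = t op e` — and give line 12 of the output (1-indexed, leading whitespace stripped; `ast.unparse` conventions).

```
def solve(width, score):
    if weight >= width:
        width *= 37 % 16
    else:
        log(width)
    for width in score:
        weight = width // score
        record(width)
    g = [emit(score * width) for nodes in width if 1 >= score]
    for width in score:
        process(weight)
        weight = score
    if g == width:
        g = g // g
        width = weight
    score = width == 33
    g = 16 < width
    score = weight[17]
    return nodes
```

g.append(emit(score * width))

Transformed code:
def solve(width, score):
    if weight >= width:
        width = width * (37 % 16)
    else:
        log(width)
    for width in score:
        weight = width // score
        record(width)
    g = []
    for nodes in width:
        if 1 >= score:
            g.append(emit(score * width))
    for width in score:
        process(weight)
        weight = score
    if g == width:
        g = g // g
        width = weight
    score = width == 33
    g = 16 < width
    score = weight[17]
    return nodes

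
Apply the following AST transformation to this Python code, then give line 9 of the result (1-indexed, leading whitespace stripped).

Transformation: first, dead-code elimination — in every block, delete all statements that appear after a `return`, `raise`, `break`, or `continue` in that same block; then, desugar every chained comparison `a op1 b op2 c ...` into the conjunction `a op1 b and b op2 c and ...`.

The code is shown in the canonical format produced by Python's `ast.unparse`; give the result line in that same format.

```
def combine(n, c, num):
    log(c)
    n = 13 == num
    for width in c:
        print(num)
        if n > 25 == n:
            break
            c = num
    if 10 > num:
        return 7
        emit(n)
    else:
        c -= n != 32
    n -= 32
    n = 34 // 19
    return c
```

return 7

Transformed code:
def combine(n, c, num):
    log(c)
    n = 13 == num
    for width in c:
        print(num)
        if n > 25 and 25 == n:
            break
    if 10 > num:
        return 7
    else:
        c -= n != 32
    n -= 32
    n = 34 // 19
    return c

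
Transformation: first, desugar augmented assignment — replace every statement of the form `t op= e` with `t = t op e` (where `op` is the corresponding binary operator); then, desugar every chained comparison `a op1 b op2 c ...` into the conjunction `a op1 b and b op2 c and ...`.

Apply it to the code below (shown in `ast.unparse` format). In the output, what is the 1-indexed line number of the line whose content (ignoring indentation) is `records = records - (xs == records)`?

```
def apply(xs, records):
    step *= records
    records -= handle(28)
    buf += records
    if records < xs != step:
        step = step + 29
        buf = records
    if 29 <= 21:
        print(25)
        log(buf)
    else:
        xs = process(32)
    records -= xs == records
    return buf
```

Transformed code:
def apply(xs, records):
    step = step * records
    records = records - handle(28)
    buf = buf + records
    if records < xs and xs != step:
        step = step + 29
        buf = records
    if 29 <= 21:
        print(25)
        log(buf)
    else:
        xs = process(32)
    records = records - (xs == records)
    return buf

13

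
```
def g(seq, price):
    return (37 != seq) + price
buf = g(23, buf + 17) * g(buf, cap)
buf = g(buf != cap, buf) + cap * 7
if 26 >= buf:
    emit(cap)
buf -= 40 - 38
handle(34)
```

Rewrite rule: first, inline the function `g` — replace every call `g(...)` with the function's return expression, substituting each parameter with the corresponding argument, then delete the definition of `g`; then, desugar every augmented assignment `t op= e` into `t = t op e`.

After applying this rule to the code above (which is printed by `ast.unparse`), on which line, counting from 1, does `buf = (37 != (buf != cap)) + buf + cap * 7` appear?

Transformed code:
buf = ((37 != 23) + (buf + 17)) * ((37 != buf) + cap)
buf = (37 != (buf != cap)) + buf + cap * 7
if 26 >= buf:
    emit(cap)
buf = buf - (40 - 38)
handle(34)

2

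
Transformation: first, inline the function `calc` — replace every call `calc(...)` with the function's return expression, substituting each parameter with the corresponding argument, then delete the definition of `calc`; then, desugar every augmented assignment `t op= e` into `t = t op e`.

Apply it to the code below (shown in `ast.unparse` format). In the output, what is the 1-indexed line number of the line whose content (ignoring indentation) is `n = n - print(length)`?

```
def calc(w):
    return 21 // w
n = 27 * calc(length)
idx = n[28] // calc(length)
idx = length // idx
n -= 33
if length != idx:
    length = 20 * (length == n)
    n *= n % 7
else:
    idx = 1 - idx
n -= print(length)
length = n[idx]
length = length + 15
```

10

Transformed code:
n = 27 * (21 // length)
idx = n[28] // (21 // length)
idx = length // idx
n = n - 33
if length != idx:
    length = 20 * (length == n)
    n = n * (n % 7)
else:
    idx = 1 - idx
n = n - print(length)
length = n[idx]
length = length + 15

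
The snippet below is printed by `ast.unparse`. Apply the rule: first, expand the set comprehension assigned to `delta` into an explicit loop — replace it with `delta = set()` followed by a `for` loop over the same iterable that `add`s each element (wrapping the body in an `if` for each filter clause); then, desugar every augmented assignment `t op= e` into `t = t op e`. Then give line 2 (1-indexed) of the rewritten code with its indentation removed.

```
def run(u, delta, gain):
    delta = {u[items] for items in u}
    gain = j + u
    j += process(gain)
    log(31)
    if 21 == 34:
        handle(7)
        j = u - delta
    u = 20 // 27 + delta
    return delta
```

Transformed code:
def run(u, delta, gain):
    delta = set()
    for items in u:
        delta.add(u[items])
    gain = j + u
    j = j + process(gain)
    log(31)
    if 21 == 34:
        handle(7)
        j = u - delta
    u = 20 // 27 + delta
    return delta

delta = set()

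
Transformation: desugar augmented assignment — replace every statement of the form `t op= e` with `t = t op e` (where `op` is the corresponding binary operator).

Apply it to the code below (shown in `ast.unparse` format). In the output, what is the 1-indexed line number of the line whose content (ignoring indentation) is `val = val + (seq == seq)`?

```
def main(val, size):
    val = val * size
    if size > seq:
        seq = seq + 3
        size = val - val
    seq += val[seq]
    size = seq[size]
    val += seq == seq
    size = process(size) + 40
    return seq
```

Transformed code:
def main(val, size):
    val = val * size
    if size > seq:
        seq = seq + 3
        size = val - val
    seq = seq + val[seq]
    size = seq[size]
    val = val + (seq == seq)
    size = process(size) + 40
    return seq

8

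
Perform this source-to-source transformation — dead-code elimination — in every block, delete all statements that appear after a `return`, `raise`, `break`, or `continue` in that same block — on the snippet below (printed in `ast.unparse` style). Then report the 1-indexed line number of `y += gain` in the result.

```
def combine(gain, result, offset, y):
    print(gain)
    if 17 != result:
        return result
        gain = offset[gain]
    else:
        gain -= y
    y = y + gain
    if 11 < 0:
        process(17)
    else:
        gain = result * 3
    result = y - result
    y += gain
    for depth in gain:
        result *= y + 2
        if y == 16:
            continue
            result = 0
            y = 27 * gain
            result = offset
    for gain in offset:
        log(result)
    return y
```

Transformed code:
def combine(gain, result, offset, y):
    print(gain)
    if 17 != result:
        return result
    else:
        gain -= y
    y = y + gain
    if 11 < 0:
        process(17)
    else:
        gain = result * 3
    result = y - result
    y += gain
    for depth in gain:
        result *= y + 2
        if y == 16:
            continue
    for gain in offset:
        log(result)
    return y

13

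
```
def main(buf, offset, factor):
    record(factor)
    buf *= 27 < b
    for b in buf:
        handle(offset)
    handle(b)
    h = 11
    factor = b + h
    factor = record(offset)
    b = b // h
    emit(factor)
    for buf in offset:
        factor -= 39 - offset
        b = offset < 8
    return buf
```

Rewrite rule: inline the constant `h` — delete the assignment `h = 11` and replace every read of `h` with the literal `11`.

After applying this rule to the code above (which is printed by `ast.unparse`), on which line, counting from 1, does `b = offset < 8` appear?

Transformed code:
def main(buf, offset, factor):
    record(factor)
    buf *= 27 < b
    for b in buf:
        handle(offset)
    handle(b)
    factor = b + 11
    factor = record(offset)
    b = b // 11
    emit(factor)
    for buf in offset:
        factor -= 39 - offset
        b = offset < 8
    return buf

13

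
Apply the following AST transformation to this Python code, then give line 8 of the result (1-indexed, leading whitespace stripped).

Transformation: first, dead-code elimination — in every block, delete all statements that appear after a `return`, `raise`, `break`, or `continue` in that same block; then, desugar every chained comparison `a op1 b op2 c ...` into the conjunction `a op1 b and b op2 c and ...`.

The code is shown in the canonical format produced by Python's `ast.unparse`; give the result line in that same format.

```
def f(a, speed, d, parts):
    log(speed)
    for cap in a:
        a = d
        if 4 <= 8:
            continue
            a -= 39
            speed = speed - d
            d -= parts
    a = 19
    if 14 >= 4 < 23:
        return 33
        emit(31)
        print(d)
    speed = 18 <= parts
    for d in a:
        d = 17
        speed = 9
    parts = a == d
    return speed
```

if 14 >= 4 and 4 < 23:

Transformed code:
def f(a, speed, d, parts):
    log(speed)
    for cap in a:
        a = d
        if 4 <= 8:
            continue
    a = 19
    if 14 >= 4 and 4 < 23:
        return 33
    speed = 18 <= parts
    for d in a:
        d = 17
        speed = 9
    parts = a == d
    return speed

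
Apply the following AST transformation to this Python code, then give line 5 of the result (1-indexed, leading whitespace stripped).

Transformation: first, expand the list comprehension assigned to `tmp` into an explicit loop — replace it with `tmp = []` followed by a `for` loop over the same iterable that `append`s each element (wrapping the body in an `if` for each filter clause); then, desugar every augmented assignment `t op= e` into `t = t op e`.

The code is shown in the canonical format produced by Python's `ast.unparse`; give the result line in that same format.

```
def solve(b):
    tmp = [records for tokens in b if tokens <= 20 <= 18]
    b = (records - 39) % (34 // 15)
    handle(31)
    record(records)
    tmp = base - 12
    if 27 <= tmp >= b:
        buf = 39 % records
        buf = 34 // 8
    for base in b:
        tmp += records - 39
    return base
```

Transformed code:
def solve(b):
    tmp = []
    for tokens in b:
        if tokens <= 20 <= 18:
            tmp.append(records)
    b = (records - 39) % (34 // 15)
    handle(31)
    record(records)
    tmp = base - 12
    if 27 <= tmp >= b:
        buf = 39 % records
        buf = 34 // 8
    for base in b:
        tmp = tmp + (records - 39)
    return base

tmp.append(records)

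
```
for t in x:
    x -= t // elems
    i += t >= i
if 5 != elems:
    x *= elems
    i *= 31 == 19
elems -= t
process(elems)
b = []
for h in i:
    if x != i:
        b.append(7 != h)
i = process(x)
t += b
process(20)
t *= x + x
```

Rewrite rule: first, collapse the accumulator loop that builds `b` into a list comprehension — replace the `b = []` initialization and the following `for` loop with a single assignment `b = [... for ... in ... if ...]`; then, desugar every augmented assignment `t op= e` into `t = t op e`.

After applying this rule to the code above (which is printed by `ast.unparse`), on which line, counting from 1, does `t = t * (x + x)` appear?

Transformed code:
for t in x:
    x = x - t // elems
    i = i + (t >= i)
if 5 != elems:
    x = x * elems
    i = i * (31 == 19)
elems = elems - t
process(elems)
b = [7 != h for h in i if x != i]
i = process(x)
t = t + b
process(20)
t = t * (x + x)

13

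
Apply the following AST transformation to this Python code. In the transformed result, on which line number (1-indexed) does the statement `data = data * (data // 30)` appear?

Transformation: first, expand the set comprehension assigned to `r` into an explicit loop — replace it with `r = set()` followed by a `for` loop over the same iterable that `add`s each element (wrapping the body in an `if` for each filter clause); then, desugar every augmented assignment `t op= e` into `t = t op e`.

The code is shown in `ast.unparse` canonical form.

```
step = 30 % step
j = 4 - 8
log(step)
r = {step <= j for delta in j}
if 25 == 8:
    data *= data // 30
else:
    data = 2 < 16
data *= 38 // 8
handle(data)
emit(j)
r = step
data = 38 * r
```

Transformed code:
step = 30 % step
j = 4 - 8
log(step)
r = set()
for delta in j:
    r.add(step <= j)
if 25 == 8:
    data = data * (data // 30)
else:
    data = 2 < 16
data = data * (38 // 8)
handle(data)
emit(j)
r = step
data = 38 * r

8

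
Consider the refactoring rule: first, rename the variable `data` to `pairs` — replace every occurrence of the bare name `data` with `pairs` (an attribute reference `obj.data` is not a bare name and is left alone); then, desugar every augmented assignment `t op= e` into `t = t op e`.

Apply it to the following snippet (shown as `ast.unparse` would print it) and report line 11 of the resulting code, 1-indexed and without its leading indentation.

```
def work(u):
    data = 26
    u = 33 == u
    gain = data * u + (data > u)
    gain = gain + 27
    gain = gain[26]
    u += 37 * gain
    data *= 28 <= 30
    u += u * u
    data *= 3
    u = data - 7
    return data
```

Transformed code:
def work(u):
    pairs = 26
    u = 33 == u
    gain = pairs * u + (pairs > u)
    gain = gain + 27
    gain = gain[26]
    u = u + 37 * gain
    pairs = pairs * (28 <= 30)
    u = u + u * u
    pairs = pairs * 3
    u = pairs - 7
    return pairs

u = pairs - 7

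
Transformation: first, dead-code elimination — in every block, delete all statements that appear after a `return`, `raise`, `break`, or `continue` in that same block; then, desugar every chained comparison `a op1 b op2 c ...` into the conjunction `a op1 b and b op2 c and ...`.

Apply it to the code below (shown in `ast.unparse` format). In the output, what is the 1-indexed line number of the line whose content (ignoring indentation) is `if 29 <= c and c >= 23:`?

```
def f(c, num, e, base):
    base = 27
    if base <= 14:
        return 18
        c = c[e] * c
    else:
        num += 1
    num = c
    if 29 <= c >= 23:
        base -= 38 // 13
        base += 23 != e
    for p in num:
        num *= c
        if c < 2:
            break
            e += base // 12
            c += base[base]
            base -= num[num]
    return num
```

Transformed code:
def f(c, num, e, base):
    base = 27
    if base <= 14:
        return 18
    else:
        num += 1
    num = c
    if 29 <= c and c >= 23:
        base -= 38 // 13
        base += 23 != e
    for p in num:
        num *= c
        if c < 2:
            break
    return num

8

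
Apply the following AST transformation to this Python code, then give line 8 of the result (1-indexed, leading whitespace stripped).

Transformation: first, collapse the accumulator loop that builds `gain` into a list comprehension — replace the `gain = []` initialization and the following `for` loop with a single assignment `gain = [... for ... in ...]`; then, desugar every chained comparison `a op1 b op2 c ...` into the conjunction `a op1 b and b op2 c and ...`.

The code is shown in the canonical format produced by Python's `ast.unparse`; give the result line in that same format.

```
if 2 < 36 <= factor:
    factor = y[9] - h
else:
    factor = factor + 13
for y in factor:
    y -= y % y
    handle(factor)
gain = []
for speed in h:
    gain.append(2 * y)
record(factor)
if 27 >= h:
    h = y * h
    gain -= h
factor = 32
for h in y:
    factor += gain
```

Transformed code:
if 2 < 36 and 36 <= factor:
    factor = y[9] - h
else:
    factor = factor + 13
for y in factor:
    y -= y % y
    handle(factor)
gain = [2 * y for speed in h]
record(factor)
if 27 >= h:
    h = y * h
    gain -= h
factor = 32
for h in y:
    factor += gain

gain = [2 * y for speed in h]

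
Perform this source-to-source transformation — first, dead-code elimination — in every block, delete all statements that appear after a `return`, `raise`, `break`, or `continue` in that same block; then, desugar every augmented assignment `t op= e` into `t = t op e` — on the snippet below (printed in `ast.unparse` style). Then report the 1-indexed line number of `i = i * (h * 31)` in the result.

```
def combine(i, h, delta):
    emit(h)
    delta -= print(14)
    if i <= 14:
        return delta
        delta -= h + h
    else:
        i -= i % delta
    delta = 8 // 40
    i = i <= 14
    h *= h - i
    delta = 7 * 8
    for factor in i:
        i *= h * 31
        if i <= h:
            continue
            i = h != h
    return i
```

13

Transformed code:
def combine(i, h, delta):
    emit(h)
    delta = delta - print(14)
    if i <= 14:
        return delta
    else:
        i = i - i % delta
    delta = 8 // 40
    i = i <= 14
    h = h * (h - i)
    delta = 7 * 8
    for factor in i:
        i = i * (h * 31)
        if i <= h:
            continue
    return i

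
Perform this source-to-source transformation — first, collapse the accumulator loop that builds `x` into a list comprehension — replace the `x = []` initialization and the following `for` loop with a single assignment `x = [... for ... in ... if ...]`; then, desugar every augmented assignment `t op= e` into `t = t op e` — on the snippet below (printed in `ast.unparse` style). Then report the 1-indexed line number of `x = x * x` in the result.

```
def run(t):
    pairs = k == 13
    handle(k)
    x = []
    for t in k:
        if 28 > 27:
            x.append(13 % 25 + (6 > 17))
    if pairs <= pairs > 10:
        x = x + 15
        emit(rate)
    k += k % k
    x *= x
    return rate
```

9

Transformed code:
def run(t):
    pairs = k == 13
    handle(k)
    x = [13 % 25 + (6 > 17) for t in k if 28 > 27]
    if pairs <= pairs > 10:
        x = x + 15
        emit(rate)
    k = k + k % k
    x = x * x
    return rate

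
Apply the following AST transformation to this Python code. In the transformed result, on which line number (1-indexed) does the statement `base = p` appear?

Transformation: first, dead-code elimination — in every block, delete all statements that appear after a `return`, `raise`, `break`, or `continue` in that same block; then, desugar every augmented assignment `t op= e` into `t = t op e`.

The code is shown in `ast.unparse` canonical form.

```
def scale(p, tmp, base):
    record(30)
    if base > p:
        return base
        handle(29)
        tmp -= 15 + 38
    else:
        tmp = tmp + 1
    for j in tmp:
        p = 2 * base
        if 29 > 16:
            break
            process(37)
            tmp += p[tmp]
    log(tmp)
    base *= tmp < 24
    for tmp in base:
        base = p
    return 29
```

Transformed code:
def scale(p, tmp, base):
    record(30)
    if base > p:
        return base
    else:
        tmp = tmp + 1
    for j in tmp:
        p = 2 * base
        if 29 > 16:
            break
    log(tmp)
    base = base * (tmp < 24)
    for tmp in base:
        base = p
    return 29

14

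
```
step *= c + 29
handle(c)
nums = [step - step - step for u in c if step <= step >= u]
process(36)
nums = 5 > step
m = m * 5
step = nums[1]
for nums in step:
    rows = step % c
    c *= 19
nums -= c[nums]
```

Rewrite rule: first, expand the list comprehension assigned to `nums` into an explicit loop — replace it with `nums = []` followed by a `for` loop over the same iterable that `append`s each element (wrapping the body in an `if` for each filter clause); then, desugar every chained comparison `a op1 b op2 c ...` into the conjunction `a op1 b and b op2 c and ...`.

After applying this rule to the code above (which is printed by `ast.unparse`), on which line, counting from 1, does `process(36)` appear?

7

Transformed code:
step *= c + 29
handle(c)
nums = []
for u in c:
    if step <= step and step >= u:
        nums.append(step - step - step)
process(36)
nums = 5 > step
m = m * 5
step = nums[1]
for nums in step:
    rows = step % c
    c *= 19
nums -= c[nums]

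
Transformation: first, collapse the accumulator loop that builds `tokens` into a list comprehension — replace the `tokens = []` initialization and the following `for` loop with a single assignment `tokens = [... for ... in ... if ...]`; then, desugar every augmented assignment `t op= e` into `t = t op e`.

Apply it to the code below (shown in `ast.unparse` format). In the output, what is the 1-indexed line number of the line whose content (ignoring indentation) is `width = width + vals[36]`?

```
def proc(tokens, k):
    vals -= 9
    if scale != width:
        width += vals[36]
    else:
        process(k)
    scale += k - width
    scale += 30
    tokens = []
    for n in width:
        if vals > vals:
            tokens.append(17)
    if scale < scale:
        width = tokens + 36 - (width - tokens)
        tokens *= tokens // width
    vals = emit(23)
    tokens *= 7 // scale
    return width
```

4

Transformed code:
def proc(tokens, k):
    vals = vals - 9
    if scale != width:
        width = width + vals[36]
    else:
        process(k)
    scale = scale + (k - width)
    scale = scale + 30
    tokens = [17 for n in width if vals > vals]
    if scale < scale:
        width = tokens + 36 - (width - tokens)
        tokens = tokens * (tokens // width)
    vals = emit(23)
    tokens = tokens * (7 // scale)
    return width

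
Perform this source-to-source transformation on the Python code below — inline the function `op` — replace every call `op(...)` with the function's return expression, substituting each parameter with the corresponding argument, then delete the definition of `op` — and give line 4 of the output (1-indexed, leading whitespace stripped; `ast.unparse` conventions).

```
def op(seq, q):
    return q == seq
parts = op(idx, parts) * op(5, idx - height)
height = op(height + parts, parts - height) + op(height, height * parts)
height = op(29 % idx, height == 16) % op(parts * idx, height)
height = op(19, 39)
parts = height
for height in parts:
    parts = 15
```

Transformed code:
parts = (parts == idx) * (idx - height == 5)
height = (parts - height == height + parts) + (height * parts == height)
height = ((height == 16) == 29 % idx) % (height == parts * idx)
height = 39 == 19
parts = height
for height in parts:
    parts = 15

height = 39 == 19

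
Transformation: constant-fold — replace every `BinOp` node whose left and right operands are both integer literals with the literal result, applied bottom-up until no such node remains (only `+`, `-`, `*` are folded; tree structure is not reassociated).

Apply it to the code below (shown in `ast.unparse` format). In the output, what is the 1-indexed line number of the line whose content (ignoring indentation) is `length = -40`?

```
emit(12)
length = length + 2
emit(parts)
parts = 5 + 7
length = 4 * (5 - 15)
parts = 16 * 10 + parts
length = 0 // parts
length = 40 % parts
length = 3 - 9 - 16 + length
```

Transformed code:
emit(12)
length = length + 2
emit(parts)
parts = 12
length = -40
parts = 160 + parts
length = 0 // parts
length = 40 % parts
length = -22 + length

5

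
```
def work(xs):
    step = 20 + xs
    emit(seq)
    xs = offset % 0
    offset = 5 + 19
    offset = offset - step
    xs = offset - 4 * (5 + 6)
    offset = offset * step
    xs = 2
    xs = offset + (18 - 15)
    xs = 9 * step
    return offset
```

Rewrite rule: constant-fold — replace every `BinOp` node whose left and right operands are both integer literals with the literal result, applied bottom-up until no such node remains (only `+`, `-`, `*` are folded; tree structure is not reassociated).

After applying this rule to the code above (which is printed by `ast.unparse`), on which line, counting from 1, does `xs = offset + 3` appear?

10

Transformed code:
def work(xs):
    step = 20 + xs
    emit(seq)
    xs = offset % 0
    offset = 24
    offset = offset - step
    xs = offset - 44
    offset = offset * step
    xs = 2
    xs = offset + 3
    xs = 9 * step
    return offset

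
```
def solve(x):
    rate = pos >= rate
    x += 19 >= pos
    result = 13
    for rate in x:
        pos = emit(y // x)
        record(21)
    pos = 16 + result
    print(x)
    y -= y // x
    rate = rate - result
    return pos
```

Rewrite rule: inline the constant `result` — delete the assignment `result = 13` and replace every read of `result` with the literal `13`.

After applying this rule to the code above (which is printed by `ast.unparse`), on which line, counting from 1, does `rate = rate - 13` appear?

10

Transformed code:
def solve(x):
    rate = pos >= rate
    x += 19 >= pos
    for rate in x:
        pos = emit(y // x)
        record(21)
    pos = 16 + 13
    print(x)
    y -= y // x
    rate = rate - 13
    return pos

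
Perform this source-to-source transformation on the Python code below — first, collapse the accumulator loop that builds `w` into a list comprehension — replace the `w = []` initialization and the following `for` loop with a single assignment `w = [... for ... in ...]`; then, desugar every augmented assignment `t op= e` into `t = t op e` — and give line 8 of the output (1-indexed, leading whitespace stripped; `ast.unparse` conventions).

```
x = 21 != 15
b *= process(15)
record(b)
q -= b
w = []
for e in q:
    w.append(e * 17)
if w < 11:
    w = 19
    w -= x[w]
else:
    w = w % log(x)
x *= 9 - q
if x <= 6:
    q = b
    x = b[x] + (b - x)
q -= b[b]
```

Transformed code:
x = 21 != 15
b = b * process(15)
record(b)
q = q - b
w = [e * 17 for e in q]
if w < 11:
    w = 19
    w = w - x[w]
else:
    w = w % log(x)
x = x * (9 - q)
if x <= 6:
    q = b
    x = b[x] + (b - x)
q = q - b[b]

w = w - x[w]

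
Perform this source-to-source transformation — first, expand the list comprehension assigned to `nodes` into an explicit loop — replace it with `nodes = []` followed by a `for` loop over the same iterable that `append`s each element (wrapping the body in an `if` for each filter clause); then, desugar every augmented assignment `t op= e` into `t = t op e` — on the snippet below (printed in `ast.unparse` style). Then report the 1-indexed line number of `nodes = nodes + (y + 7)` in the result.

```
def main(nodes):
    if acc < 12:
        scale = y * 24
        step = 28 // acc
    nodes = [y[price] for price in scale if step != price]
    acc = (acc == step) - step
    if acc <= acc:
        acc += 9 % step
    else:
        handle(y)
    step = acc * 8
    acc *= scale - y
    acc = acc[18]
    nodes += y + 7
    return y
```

17

Transformed code:
def main(nodes):
    if acc < 12:
        scale = y * 24
        step = 28 // acc
    nodes = []
    for price in scale:
        if step != price:
            nodes.append(y[price])
    acc = (acc == step) - step
    if acc <= acc:
        acc = acc + 9 % step
    else:
        handle(y)
    step = acc * 8
    acc = acc * (scale - y)
    acc = acc[18]
    nodes = nodes + (y + 7)
    return y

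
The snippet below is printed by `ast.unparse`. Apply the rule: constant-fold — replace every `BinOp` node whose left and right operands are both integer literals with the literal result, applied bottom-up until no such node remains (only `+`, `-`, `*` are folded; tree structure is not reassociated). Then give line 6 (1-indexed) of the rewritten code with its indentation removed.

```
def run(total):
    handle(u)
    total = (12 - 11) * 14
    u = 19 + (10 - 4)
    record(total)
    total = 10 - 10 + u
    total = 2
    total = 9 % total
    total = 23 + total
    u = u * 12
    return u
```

Transformed code:
def run(total):
    handle(u)
    total = 14
    u = 25
    record(total)
    total = 0 + u
    total = 2
    total = 9 % total
    total = 23 + total
    u = u * 12
    return u

total = 0 + u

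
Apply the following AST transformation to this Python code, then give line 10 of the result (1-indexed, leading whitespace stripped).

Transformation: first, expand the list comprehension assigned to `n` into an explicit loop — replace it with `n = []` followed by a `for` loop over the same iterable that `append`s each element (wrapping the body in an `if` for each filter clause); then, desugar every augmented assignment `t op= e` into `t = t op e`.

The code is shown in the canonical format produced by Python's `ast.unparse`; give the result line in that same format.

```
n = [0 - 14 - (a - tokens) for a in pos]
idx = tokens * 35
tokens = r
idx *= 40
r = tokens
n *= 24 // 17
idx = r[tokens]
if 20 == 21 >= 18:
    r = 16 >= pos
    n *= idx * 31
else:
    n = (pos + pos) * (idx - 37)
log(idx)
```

if 20 == 21 >= 18:

Transformed code:
n = []
for a in pos:
    n.append(0 - 14 - (a - tokens))
idx = tokens * 35
tokens = r
idx = idx * 40
r = tokens
n = n * (24 // 17)
idx = r[tokens]
if 20 == 21 >= 18:
    r = 16 >= pos
    n = n * (idx * 31)
else:
    n = (pos + pos) * (idx - 37)
log(idx)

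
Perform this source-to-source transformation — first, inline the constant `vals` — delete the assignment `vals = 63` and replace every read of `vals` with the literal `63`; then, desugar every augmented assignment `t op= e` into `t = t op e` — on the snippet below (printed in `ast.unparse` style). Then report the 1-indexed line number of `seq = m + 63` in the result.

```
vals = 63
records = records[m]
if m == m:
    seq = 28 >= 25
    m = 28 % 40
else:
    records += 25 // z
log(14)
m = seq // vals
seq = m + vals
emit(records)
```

9

Transformed code:
records = records[m]
if m == m:
    seq = 28 >= 25
    m = 28 % 40
else:
    records = records + 25 // z
log(14)
m = seq // 63
seq = m + 63
emit(records)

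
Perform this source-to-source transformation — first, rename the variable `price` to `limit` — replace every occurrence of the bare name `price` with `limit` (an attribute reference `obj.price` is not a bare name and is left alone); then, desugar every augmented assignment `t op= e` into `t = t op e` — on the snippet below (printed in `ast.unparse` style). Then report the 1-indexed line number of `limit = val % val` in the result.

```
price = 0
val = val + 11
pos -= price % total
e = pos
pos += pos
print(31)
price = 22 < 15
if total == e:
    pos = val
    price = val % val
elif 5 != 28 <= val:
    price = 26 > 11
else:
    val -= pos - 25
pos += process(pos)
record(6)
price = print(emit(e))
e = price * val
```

Transformed code:
limit = 0
val = val + 11
pos = pos - limit % total
e = pos
pos = pos + pos
print(31)
limit = 22 < 15
if total == e:
    pos = val
    limit = val % val
elif 5 != 28 <= val:
    limit = 26 > 11
else:
    val = val - (pos - 25)
pos = pos + process(pos)
record(6)
limit = print(emit(e))
e = limit * val

10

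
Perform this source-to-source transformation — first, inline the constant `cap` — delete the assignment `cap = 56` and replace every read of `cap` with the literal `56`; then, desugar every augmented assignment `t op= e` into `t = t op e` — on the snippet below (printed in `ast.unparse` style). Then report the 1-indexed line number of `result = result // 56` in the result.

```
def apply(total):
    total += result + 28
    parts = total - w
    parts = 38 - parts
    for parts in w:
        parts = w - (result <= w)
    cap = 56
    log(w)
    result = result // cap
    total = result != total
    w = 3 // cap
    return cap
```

8

Transformed code:
def apply(total):
    total = total + (result + 28)
    parts = total - w
    parts = 38 - parts
    for parts in w:
        parts = w - (result <= w)
    log(w)
    result = result // 56
    total = result != total
    w = 3 // 56
    return 56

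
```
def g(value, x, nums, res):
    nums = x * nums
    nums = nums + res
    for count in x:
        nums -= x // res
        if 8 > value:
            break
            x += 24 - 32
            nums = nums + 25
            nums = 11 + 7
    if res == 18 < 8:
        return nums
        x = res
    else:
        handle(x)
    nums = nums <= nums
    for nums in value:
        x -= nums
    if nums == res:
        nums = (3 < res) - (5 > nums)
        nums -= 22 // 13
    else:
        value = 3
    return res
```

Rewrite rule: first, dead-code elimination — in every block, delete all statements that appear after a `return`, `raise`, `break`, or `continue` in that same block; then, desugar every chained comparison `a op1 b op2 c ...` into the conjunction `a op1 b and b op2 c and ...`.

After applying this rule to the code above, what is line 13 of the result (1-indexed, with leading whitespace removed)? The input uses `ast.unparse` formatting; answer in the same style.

Transformed code:
def g(value, x, nums, res):
    nums = x * nums
    nums = nums + res
    for count in x:
        nums -= x // res
        if 8 > value:
            break
    if res == 18 and 18 < 8:
        return nums
    else:
        handle(x)
    nums = nums <= nums
    for nums in value:
        x -= nums
    if nums == res:
        nums = (3 < res) - (5 > nums)
        nums -= 22 // 13
    else:
        value = 3
    return res

for nums in value:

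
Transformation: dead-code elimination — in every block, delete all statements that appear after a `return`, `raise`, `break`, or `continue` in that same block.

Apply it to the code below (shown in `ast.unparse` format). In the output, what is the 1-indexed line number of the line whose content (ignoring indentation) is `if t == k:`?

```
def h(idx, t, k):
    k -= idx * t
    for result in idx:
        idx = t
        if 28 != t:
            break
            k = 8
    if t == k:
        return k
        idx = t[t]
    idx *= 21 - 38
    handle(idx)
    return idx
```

Transformed code:
def h(idx, t, k):
    k -= idx * t
    for result in idx:
        idx = t
        if 28 != t:
            break
    if t == k:
        return k
    idx *= 21 - 38
    handle(idx)
    return idx

7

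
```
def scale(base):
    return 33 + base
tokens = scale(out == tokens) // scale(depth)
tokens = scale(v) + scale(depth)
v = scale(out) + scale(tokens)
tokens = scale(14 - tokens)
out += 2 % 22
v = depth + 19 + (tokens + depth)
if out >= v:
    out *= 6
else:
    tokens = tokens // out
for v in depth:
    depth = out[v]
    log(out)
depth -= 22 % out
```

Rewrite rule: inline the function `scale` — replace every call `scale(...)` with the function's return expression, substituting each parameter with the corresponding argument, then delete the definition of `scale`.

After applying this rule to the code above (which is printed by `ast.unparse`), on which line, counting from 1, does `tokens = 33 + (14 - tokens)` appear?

4

Transformed code:
tokens = (33 + (out == tokens)) // (33 + depth)
tokens = 33 + v + (33 + depth)
v = 33 + out + (33 + tokens)
tokens = 33 + (14 - tokens)
out += 2 % 22
v = depth + 19 + (tokens + depth)
if out >= v:
    out *= 6
else:
    tokens = tokens // out
for v in depth:
    depth = out[v]
    log(out)
depth -= 22 % out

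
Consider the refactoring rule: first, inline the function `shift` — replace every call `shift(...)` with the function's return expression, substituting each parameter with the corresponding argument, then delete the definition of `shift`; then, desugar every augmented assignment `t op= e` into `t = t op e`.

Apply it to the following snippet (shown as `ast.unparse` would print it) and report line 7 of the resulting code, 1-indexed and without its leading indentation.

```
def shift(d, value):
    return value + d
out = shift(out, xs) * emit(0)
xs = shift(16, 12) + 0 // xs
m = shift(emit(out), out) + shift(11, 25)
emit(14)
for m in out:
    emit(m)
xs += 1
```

Transformed code:
out = (xs + out) * emit(0)
xs = 12 + 16 + 0 // xs
m = out + emit(out) + (25 + 11)
emit(14)
for m in out:
    emit(m)
xs = xs + 1

xs = xs + 1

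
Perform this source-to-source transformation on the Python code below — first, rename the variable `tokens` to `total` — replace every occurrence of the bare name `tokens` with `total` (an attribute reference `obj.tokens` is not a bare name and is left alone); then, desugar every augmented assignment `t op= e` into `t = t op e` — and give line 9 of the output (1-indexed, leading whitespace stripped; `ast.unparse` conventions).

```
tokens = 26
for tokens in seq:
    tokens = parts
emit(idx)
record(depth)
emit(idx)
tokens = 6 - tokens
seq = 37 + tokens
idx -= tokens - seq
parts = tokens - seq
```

Transformed code:
total = 26
for total in seq:
    total = parts
emit(idx)
record(depth)
emit(idx)
total = 6 - total
seq = 37 + total
idx = idx - (total - seq)
parts = total - seq

idx = idx - (total - seq)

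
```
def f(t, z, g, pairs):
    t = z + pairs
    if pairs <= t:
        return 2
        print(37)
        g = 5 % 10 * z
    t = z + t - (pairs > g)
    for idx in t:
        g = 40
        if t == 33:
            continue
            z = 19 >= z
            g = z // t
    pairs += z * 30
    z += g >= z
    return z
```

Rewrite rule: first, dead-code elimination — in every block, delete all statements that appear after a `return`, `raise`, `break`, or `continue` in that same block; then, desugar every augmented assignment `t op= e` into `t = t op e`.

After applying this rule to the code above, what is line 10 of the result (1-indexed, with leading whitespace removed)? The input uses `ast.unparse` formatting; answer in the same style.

pairs = pairs + z * 30

Transformed code:
def f(t, z, g, pairs):
    t = z + pairs
    if pairs <= t:
        return 2
    t = z + t - (pairs > g)
    for idx in t:
        g = 40
        if t == 33:
            continue
    pairs = pairs + z * 30
    z = z + (g >= z)
    return z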